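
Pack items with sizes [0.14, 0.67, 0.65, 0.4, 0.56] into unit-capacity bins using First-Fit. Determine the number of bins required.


Place items sequentially using First-Fit:
  Item 0.14 -> new Bin 1
  Item 0.67 -> Bin 1 (now 0.81)
  Item 0.65 -> new Bin 2
  Item 0.4 -> new Bin 3
  Item 0.56 -> Bin 3 (now 0.96)
Total bins used = 3

3


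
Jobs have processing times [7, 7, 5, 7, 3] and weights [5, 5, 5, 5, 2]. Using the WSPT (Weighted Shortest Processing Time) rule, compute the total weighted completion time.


Compute p/w ratios and sort ascending (WSPT): [(5, 5), (7, 5), (7, 5), (7, 5), (3, 2)]
Compute weighted completion times:
  Job (p=5,w=5): C=5, w*C=5*5=25
  Job (p=7,w=5): C=12, w*C=5*12=60
  Job (p=7,w=5): C=19, w*C=5*19=95
  Job (p=7,w=5): C=26, w*C=5*26=130
  Job (p=3,w=2): C=29, w*C=2*29=58
Total weighted completion time = 368

368


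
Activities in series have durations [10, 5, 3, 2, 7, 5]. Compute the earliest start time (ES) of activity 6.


Activity 6 starts after activities 1 through 5 complete.
Predecessor durations: [10, 5, 3, 2, 7]
ES = 10 + 5 + 3 + 2 + 7 = 27

27


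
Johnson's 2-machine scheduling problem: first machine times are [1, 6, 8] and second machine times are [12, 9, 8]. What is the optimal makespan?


Apply Johnson's rule:
  Group 1 (a <= b): [(1, 1, 12), (2, 6, 9), (3, 8, 8)]
  Group 2 (a > b): []
Optimal job order: [1, 2, 3]
Schedule:
  Job 1: M1 done at 1, M2 done at 13
  Job 2: M1 done at 7, M2 done at 22
  Job 3: M1 done at 15, M2 done at 30
Makespan = 30

30


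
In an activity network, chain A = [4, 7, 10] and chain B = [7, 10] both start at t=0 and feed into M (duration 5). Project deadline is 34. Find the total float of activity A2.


Forward pass: ES(A2) = sum of predecessors on chain A = 4
EF = ES + duration = 4 + 7 = 11
Backward pass: LF(M) = deadline = 34; LS(M) = 34 - 5 = 29
LF(A2) = LS(M) - sum(successors on chain A) = 29 - 10 = 19
LS = LF - duration = 19 - 7 = 12
Total float = LS - ES = 12 - 4 = 8

8


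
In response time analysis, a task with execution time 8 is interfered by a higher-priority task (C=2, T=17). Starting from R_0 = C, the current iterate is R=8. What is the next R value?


R_next = C + ceil(R_prev / T_hp) * C_hp
ceil(8 / 17) = ceil(0.4706) = 1
Interference = 1 * 2 = 2
R_next = 8 + 2 = 10

10


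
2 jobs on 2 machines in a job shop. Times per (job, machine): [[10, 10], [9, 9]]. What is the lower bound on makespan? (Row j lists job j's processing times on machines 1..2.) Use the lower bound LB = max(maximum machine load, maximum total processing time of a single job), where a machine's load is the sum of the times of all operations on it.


Machine loads:
  Machine 1: 10 + 9 = 19
  Machine 2: 10 + 9 = 19
Max machine load = 19
Job totals:
  Job 1: 20
  Job 2: 18
Max job total = 20
Lower bound = max(19, 20) = 20

20


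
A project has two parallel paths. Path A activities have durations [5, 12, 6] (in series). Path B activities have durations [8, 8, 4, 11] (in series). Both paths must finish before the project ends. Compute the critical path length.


Path A total = 5 + 12 + 6 = 23
Path B total = 8 + 8 + 4 + 11 = 31
Critical path = longest path = max(23, 31) = 31

31


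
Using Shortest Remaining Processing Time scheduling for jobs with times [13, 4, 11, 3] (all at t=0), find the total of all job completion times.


Since all jobs arrive at t=0, SRPT equals SPT ordering.
SPT order: [3, 4, 11, 13]
Completion times:
  Job 1: p=3, C=3
  Job 2: p=4, C=7
  Job 3: p=11, C=18
  Job 4: p=13, C=31
Total completion time = 3 + 7 + 18 + 31 = 59

59


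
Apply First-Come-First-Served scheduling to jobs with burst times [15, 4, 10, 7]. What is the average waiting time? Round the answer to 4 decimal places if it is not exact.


FCFS order (as given): [15, 4, 10, 7]
Waiting times:
  Job 1: wait = 0
  Job 2: wait = 15
  Job 3: wait = 19
  Job 4: wait = 29
Sum of waiting times = 63
Average waiting time = 63/4 = 15.75

15.75


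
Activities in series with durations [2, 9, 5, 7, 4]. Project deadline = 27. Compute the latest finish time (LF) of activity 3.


LF(activity 3) = deadline - sum of successor durations
Successors: activities 4 through 5 with durations [7, 4]
Sum of successor durations = 11
LF = 27 - 11 = 16

16


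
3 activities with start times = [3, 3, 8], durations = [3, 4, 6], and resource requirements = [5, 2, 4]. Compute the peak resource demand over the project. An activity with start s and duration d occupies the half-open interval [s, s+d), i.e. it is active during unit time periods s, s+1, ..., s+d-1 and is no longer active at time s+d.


Each activity i is active on [start_i, start_i + duration_i).
Compute total resource usage per time slot:
  t=0: active resources = [], total = 0
  t=1: active resources = [], total = 0
  t=2: active resources = [], total = 0
  t=3: active resources = [5, 2], total = 7
  t=4: active resources = [5, 2], total = 7
  t=5: active resources = [5, 2], total = 7
  t=6: active resources = [2], total = 2
  t=7: active resources = [], total = 0
  t=8: active resources = [4], total = 4
  t=9: active resources = [4], total = 4
  t=10: active resources = [4], total = 4
  t=11: active resources = [4], total = 4
  t=12: active resources = [4], total = 4
  t=13: active resources = [4], total = 4
Peak resource demand = 7

7


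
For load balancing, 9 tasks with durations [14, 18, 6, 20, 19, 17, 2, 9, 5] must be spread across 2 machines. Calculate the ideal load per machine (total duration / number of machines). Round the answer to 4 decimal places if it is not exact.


Total processing time = 14 + 18 + 6 + 20 + 19 + 17 + 2 + 9 + 5 = 110
Number of machines = 2
Ideal balanced load = 110 / 2 = 55.0

55.0


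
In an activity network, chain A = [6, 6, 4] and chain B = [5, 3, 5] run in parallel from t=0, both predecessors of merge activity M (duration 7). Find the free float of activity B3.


ES(B3) = sum of predecessors on chain B = 8
EF(B3) = ES + duration = 8 + 5 = 13
Successor of B3 is M. ES(M) = max(sum(A), sum(B)) = max(16, 13) = 16
Free float = ES(successor) - EF(current) = 16 - 13 = 3

3


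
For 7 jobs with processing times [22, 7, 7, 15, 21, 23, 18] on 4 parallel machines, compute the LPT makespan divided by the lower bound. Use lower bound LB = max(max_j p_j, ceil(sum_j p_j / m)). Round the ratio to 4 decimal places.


LPT order: [23, 22, 21, 18, 15, 7, 7]
Machine loads after assignment: [23, 29, 28, 33]
LPT makespan = 33
Lower bound = max(max_job, ceil(total/4)) = max(23, 29) = 29
Ratio = 33 / 29 = 1.1379

1.1379


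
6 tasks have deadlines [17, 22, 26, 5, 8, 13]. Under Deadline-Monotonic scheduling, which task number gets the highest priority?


Sort tasks by relative deadline (ascending):
  Task 4: deadline = 5
  Task 5: deadline = 8
  Task 6: deadline = 13
  Task 1: deadline = 17
  Task 2: deadline = 22
  Task 3: deadline = 26
Priority order (highest first): [4, 5, 6, 1, 2, 3]
Highest priority task = 4

4


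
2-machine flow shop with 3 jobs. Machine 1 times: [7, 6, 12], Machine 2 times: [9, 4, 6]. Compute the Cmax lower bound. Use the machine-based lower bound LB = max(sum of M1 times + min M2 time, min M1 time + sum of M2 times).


LB1 = sum(M1 times) + min(M2 times) = 25 + 4 = 29
LB2 = min(M1 times) + sum(M2 times) = 6 + 19 = 25
Lower bound = max(LB1, LB2) = max(29, 25) = 29

29


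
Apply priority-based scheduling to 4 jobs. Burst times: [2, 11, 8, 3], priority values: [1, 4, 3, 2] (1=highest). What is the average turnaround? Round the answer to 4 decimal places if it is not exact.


Sort by priority (ascending = highest first):
Order: [(1, 2), (2, 3), (3, 8), (4, 11)]
Completion times:
  Priority 1, burst=2, C=2
  Priority 2, burst=3, C=5
  Priority 3, burst=8, C=13
  Priority 4, burst=11, C=24
Average turnaround = 44/4 = 11.0

11.0


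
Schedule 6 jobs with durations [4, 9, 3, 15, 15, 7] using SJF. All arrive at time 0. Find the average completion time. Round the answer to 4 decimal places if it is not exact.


SJF order (ascending): [3, 4, 7, 9, 15, 15]
Completion times:
  Job 1: burst=3, C=3
  Job 2: burst=4, C=7
  Job 3: burst=7, C=14
  Job 4: burst=9, C=23
  Job 5: burst=15, C=38
  Job 6: burst=15, C=53
Average completion = 138/6 = 23.0

23.0


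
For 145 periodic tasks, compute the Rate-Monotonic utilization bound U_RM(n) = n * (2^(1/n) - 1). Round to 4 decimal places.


Compute 2^(1/145) = 1.0047917694
Subtract 1: 1.0047917694 - 1 = 0.0047917694
Multiply by n: 145 * 0.0047917694 = 0.6948065630
Round to 4 dp: 0.6948

0.6948


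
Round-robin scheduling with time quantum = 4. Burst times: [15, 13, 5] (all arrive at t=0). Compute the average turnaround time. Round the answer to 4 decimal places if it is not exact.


Time quantum = 4
Execution trace:
  J1 runs 4 units, time = 4
  J2 runs 4 units, time = 8
  J3 runs 4 units, time = 12
  J1 runs 4 units, time = 16
  J2 runs 4 units, time = 20
  J3 runs 1 units, time = 21
  J1 runs 4 units, time = 25
  J2 runs 4 units, time = 29
  J1 runs 3 units, time = 32
  J2 runs 1 units, time = 33
Finish times: [32, 33, 21]
Average turnaround = 86/3 = 28.6667

28.6667


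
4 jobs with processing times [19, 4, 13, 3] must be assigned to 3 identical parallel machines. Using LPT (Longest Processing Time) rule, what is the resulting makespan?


Sort jobs in decreasing order (LPT): [19, 13, 4, 3]
Assign each job to the least loaded machine:
  Machine 1: jobs [19], load = 19
  Machine 2: jobs [13], load = 13
  Machine 3: jobs [4, 3], load = 7
Makespan = max load = 19

19


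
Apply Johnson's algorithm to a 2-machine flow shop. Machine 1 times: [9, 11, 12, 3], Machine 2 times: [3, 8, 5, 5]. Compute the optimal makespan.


Apply Johnson's rule:
  Group 1 (a <= b): [(4, 3, 5)]
  Group 2 (a > b): [(2, 11, 8), (3, 12, 5), (1, 9, 3)]
Optimal job order: [4, 2, 3, 1]
Schedule:
  Job 4: M1 done at 3, M2 done at 8
  Job 2: M1 done at 14, M2 done at 22
  Job 3: M1 done at 26, M2 done at 31
  Job 1: M1 done at 35, M2 done at 38
Makespan = 38

38


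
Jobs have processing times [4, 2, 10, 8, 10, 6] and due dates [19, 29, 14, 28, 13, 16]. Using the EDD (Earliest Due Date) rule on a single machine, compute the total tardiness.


Sort by due date (EDD order): [(10, 13), (10, 14), (6, 16), (4, 19), (8, 28), (2, 29)]
Compute completion times and tardiness:
  Job 1: p=10, d=13, C=10, tardiness=max(0,10-13)=0
  Job 2: p=10, d=14, C=20, tardiness=max(0,20-14)=6
  Job 3: p=6, d=16, C=26, tardiness=max(0,26-16)=10
  Job 4: p=4, d=19, C=30, tardiness=max(0,30-19)=11
  Job 5: p=8, d=28, C=38, tardiness=max(0,38-28)=10
  Job 6: p=2, d=29, C=40, tardiness=max(0,40-29)=11
Total tardiness = 48

48


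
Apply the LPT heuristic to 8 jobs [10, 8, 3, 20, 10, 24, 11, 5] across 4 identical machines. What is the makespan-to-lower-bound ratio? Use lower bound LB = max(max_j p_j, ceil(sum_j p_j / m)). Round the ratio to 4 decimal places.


LPT order: [24, 20, 11, 10, 10, 8, 5, 3]
Machine loads after assignment: [24, 23, 24, 20]
LPT makespan = 24
Lower bound = max(max_job, ceil(total/4)) = max(24, 23) = 24
Ratio = 24 / 24 = 1.0

1.0


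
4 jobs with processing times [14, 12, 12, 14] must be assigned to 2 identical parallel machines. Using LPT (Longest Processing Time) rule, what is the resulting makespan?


Sort jobs in decreasing order (LPT): [14, 14, 12, 12]
Assign each job to the least loaded machine:
  Machine 1: jobs [14, 12], load = 26
  Machine 2: jobs [14, 12], load = 26
Makespan = max load = 26

26


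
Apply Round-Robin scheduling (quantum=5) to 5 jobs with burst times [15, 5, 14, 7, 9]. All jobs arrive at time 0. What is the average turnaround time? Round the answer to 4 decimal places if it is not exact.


Time quantum = 5
Execution trace:
  J1 runs 5 units, time = 5
  J2 runs 5 units, time = 10
  J3 runs 5 units, time = 15
  J4 runs 5 units, time = 20
  J5 runs 5 units, time = 25
  J1 runs 5 units, time = 30
  J3 runs 5 units, time = 35
  J4 runs 2 units, time = 37
  J5 runs 4 units, time = 41
  J1 runs 5 units, time = 46
  J3 runs 4 units, time = 50
Finish times: [46, 10, 50, 37, 41]
Average turnaround = 184/5 = 36.8

36.8


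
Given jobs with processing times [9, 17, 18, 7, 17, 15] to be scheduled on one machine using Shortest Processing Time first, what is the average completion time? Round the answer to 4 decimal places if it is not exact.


Sort jobs by processing time (SPT order): [7, 9, 15, 17, 17, 18]
Compute completion times sequentially:
  Job 1: processing = 7, completes at 7
  Job 2: processing = 9, completes at 16
  Job 3: processing = 15, completes at 31
  Job 4: processing = 17, completes at 48
  Job 5: processing = 17, completes at 65
  Job 6: processing = 18, completes at 83
Sum of completion times = 250
Average completion time = 250/6 = 41.6667

41.6667


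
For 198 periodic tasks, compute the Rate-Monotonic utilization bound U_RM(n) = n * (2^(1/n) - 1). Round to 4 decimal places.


Compute 2^(1/198) = 1.0035068781
Subtract 1: 1.0035068781 - 1 = 0.0035068781
Multiply by n: 198 * 0.0035068781 = 0.6943618638
Round to 4 dp: 0.6944

0.6944


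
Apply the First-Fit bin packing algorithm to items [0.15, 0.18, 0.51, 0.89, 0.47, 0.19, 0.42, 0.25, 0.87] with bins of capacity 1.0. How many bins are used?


Place items sequentially using First-Fit:
  Item 0.15 -> new Bin 1
  Item 0.18 -> Bin 1 (now 0.33)
  Item 0.51 -> Bin 1 (now 0.84)
  Item 0.89 -> new Bin 2
  Item 0.47 -> new Bin 3
  Item 0.19 -> Bin 3 (now 0.66)
  Item 0.42 -> new Bin 4
  Item 0.25 -> Bin 3 (now 0.91)
  Item 0.87 -> new Bin 5
Total bins used = 5

5


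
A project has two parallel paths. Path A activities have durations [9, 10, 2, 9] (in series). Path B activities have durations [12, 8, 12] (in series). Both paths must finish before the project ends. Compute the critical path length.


Path A total = 9 + 10 + 2 + 9 = 30
Path B total = 12 + 8 + 12 = 32
Critical path = longest path = max(30, 32) = 32

32


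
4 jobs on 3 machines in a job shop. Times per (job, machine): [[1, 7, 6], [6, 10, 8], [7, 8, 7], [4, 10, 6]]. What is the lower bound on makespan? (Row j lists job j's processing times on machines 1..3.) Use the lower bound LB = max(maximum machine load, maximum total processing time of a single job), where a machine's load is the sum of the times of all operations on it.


Machine loads:
  Machine 1: 1 + 6 + 7 + 4 = 18
  Machine 2: 7 + 10 + 8 + 10 = 35
  Machine 3: 6 + 8 + 7 + 6 = 27
Max machine load = 35
Job totals:
  Job 1: 14
  Job 2: 24
  Job 3: 22
  Job 4: 20
Max job total = 24
Lower bound = max(35, 24) = 35

35


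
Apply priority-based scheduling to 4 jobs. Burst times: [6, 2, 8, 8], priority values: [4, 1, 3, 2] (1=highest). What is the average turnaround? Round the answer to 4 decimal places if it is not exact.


Sort by priority (ascending = highest first):
Order: [(1, 2), (2, 8), (3, 8), (4, 6)]
Completion times:
  Priority 1, burst=2, C=2
  Priority 2, burst=8, C=10
  Priority 3, burst=8, C=18
  Priority 4, burst=6, C=24
Average turnaround = 54/4 = 13.5

13.5


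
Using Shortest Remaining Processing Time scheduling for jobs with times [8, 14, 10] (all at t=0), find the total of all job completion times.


Since all jobs arrive at t=0, SRPT equals SPT ordering.
SPT order: [8, 10, 14]
Completion times:
  Job 1: p=8, C=8
  Job 2: p=10, C=18
  Job 3: p=14, C=32
Total completion time = 8 + 18 + 32 = 58

58


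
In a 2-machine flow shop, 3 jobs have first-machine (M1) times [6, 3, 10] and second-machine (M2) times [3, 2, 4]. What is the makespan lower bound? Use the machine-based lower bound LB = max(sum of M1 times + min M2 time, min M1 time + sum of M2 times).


LB1 = sum(M1 times) + min(M2 times) = 19 + 2 = 21
LB2 = min(M1 times) + sum(M2 times) = 3 + 9 = 12
Lower bound = max(LB1, LB2) = max(21, 12) = 21

21


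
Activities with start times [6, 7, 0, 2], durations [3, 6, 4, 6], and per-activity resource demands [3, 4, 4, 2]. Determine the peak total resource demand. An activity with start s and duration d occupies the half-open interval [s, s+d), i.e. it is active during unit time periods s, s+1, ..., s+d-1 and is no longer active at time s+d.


Each activity i is active on [start_i, start_i + duration_i).
Compute total resource usage per time slot:
  t=0: active resources = [4], total = 4
  t=1: active resources = [4], total = 4
  t=2: active resources = [4, 2], total = 6
  t=3: active resources = [4, 2], total = 6
  t=4: active resources = [2], total = 2
  t=5: active resources = [2], total = 2
  t=6: active resources = [3, 2], total = 5
  t=7: active resources = [3, 4, 2], total = 9
  t=8: active resources = [3, 4], total = 7
  t=9: active resources = [4], total = 4
  t=10: active resources = [4], total = 4
  t=11: active resources = [4], total = 4
  t=12: active resources = [4], total = 4
Peak resource demand = 9

9


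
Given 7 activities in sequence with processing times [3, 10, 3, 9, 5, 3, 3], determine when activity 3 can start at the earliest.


Activity 3 starts after activities 1 through 2 complete.
Predecessor durations: [3, 10]
ES = 3 + 10 = 13

13


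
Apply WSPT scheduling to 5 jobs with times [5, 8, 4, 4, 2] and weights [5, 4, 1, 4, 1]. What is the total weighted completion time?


Compute p/w ratios and sort ascending (WSPT): [(5, 5), (4, 4), (8, 4), (2, 1), (4, 1)]
Compute weighted completion times:
  Job (p=5,w=5): C=5, w*C=5*5=25
  Job (p=4,w=4): C=9, w*C=4*9=36
  Job (p=8,w=4): C=17, w*C=4*17=68
  Job (p=2,w=1): C=19, w*C=1*19=19
  Job (p=4,w=1): C=23, w*C=1*23=23
Total weighted completion time = 171

171


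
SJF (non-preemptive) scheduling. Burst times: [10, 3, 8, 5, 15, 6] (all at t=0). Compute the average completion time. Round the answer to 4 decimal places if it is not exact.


SJF order (ascending): [3, 5, 6, 8, 10, 15]
Completion times:
  Job 1: burst=3, C=3
  Job 2: burst=5, C=8
  Job 3: burst=6, C=14
  Job 4: burst=8, C=22
  Job 5: burst=10, C=32
  Job 6: burst=15, C=47
Average completion = 126/6 = 21.0

21.0


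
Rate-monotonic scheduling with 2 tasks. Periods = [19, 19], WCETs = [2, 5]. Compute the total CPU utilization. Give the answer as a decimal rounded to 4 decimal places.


Compute individual utilizations (exact fractions):
  Task 1: C/T = 2/19 (approx. 0.1053)
  Task 2: C/T = 5/19 (approx. 0.2632)
Total utilization U = 2/19 + 5/19 = 7/19
Rounded to 4 decimal places: U = 0.3684
RM (Liu & Layland) bound for 2 tasks = 0.828427; compare with U = 7/19 (approx. 0.368421)
U <= bound, so schedulable by RM sufficient condition.

0.3684


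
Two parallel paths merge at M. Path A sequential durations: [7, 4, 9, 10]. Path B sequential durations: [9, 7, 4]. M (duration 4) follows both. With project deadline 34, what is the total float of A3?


Forward pass: ES(A3) = sum of predecessors on chain A = 11
EF = ES + duration = 11 + 9 = 20
Backward pass: LF(M) = deadline = 34; LS(M) = 34 - 4 = 30
LF(A3) = LS(M) - sum(successors on chain A) = 30 - 10 = 20
LS = LF - duration = 20 - 9 = 11
Total float = LS - ES = 11 - 11 = 0

0


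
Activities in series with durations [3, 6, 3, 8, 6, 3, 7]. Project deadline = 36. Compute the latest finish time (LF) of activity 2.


LF(activity 2) = deadline - sum of successor durations
Successors: activities 3 through 7 with durations [3, 8, 6, 3, 7]
Sum of successor durations = 27
LF = 36 - 27 = 9

9


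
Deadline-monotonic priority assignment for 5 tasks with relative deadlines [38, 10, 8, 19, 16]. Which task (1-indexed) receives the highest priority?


Sort tasks by relative deadline (ascending):
  Task 3: deadline = 8
  Task 2: deadline = 10
  Task 5: deadline = 16
  Task 4: deadline = 19
  Task 1: deadline = 38
Priority order (highest first): [3, 2, 5, 4, 1]
Highest priority task = 3

3


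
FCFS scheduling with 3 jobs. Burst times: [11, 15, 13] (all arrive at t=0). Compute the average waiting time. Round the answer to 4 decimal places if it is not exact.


FCFS order (as given): [11, 15, 13]
Waiting times:
  Job 1: wait = 0
  Job 2: wait = 11
  Job 3: wait = 26
Sum of waiting times = 37
Average waiting time = 37/3 = 12.3333

12.3333


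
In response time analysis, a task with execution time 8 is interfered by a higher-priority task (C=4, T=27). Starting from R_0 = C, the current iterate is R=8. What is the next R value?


R_next = C + ceil(R_prev / T_hp) * C_hp
ceil(8 / 27) = ceil(0.2963) = 1
Interference = 1 * 4 = 4
R_next = 8 + 4 = 12

12


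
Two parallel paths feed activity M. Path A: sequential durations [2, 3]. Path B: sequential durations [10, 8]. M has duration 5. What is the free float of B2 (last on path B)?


ES(B2) = sum of predecessors on chain B = 10
EF(B2) = ES + duration = 10 + 8 = 18
Successor of B2 is M. ES(M) = max(sum(A), sum(B)) = max(5, 18) = 18
Free float = ES(successor) - EF(current) = 18 - 18 = 0

0


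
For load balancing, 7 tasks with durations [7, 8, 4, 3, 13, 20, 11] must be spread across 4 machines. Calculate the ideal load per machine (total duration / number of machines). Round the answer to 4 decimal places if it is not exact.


Total processing time = 7 + 8 + 4 + 3 + 13 + 20 + 11 = 66
Number of machines = 4
Ideal balanced load = 66 / 4 = 16.5

16.5


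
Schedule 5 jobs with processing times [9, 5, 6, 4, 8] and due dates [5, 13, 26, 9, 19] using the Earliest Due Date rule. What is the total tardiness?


Sort by due date (EDD order): [(9, 5), (4, 9), (5, 13), (8, 19), (6, 26)]
Compute completion times and tardiness:
  Job 1: p=9, d=5, C=9, tardiness=max(0,9-5)=4
  Job 2: p=4, d=9, C=13, tardiness=max(0,13-9)=4
  Job 3: p=5, d=13, C=18, tardiness=max(0,18-13)=5
  Job 4: p=8, d=19, C=26, tardiness=max(0,26-19)=7
  Job 5: p=6, d=26, C=32, tardiness=max(0,32-26)=6
Total tardiness = 26

26


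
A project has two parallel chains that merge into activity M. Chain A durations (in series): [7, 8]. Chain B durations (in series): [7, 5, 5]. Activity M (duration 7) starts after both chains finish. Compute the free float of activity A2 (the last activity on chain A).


ES(A2) = sum of predecessors on chain A = 7
EF(A2) = ES + duration = 7 + 8 = 15
Successor of A2 is M. ES(M) = max(sum(A), sum(B)) = max(15, 17) = 17
Free float = ES(successor) - EF(current) = 17 - 15 = 2

2


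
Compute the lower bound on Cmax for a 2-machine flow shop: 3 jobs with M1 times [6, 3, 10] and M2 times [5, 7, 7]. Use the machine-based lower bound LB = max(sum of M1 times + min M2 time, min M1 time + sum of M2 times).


LB1 = sum(M1 times) + min(M2 times) = 19 + 5 = 24
LB2 = min(M1 times) + sum(M2 times) = 3 + 19 = 22
Lower bound = max(LB1, LB2) = max(24, 22) = 24

24


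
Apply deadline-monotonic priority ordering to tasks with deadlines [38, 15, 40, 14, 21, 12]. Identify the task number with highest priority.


Sort tasks by relative deadline (ascending):
  Task 6: deadline = 12
  Task 4: deadline = 14
  Task 2: deadline = 15
  Task 5: deadline = 21
  Task 1: deadline = 38
  Task 3: deadline = 40
Priority order (highest first): [6, 4, 2, 5, 1, 3]
Highest priority task = 6

6


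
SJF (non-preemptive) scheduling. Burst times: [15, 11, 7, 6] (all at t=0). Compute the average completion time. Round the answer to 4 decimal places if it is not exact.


SJF order (ascending): [6, 7, 11, 15]
Completion times:
  Job 1: burst=6, C=6
  Job 2: burst=7, C=13
  Job 3: burst=11, C=24
  Job 4: burst=15, C=39
Average completion = 82/4 = 20.5

20.5


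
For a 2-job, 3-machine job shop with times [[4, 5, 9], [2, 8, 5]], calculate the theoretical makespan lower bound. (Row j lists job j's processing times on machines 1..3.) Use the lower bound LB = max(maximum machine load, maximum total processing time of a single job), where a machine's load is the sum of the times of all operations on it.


Machine loads:
  Machine 1: 4 + 2 = 6
  Machine 2: 5 + 8 = 13
  Machine 3: 9 + 5 = 14
Max machine load = 14
Job totals:
  Job 1: 18
  Job 2: 15
Max job total = 18
Lower bound = max(14, 18) = 18

18


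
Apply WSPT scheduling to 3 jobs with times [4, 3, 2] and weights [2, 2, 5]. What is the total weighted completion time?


Compute p/w ratios and sort ascending (WSPT): [(2, 5), (3, 2), (4, 2)]
Compute weighted completion times:
  Job (p=2,w=5): C=2, w*C=5*2=10
  Job (p=3,w=2): C=5, w*C=2*5=10
  Job (p=4,w=2): C=9, w*C=2*9=18
Total weighted completion time = 38

38


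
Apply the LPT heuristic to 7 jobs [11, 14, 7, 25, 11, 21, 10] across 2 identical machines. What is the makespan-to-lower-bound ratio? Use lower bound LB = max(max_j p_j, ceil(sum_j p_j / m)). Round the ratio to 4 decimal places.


LPT order: [25, 21, 14, 11, 11, 10, 7]
Machine loads after assignment: [53, 46]
LPT makespan = 53
Lower bound = max(max_job, ceil(total/2)) = max(25, 50) = 50
Ratio = 53 / 50 = 1.06

1.06


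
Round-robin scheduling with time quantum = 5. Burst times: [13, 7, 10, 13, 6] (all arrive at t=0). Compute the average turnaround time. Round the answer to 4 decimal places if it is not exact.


Time quantum = 5
Execution trace:
  J1 runs 5 units, time = 5
  J2 runs 5 units, time = 10
  J3 runs 5 units, time = 15
  J4 runs 5 units, time = 20
  J5 runs 5 units, time = 25
  J1 runs 5 units, time = 30
  J2 runs 2 units, time = 32
  J3 runs 5 units, time = 37
  J4 runs 5 units, time = 42
  J5 runs 1 units, time = 43
  J1 runs 3 units, time = 46
  J4 runs 3 units, time = 49
Finish times: [46, 32, 37, 49, 43]
Average turnaround = 207/5 = 41.4

41.4


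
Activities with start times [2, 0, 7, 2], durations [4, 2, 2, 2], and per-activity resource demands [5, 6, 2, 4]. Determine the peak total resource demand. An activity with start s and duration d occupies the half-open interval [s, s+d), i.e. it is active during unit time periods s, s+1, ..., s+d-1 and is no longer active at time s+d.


Each activity i is active on [start_i, start_i + duration_i).
Compute total resource usage per time slot:
  t=0: active resources = [6], total = 6
  t=1: active resources = [6], total = 6
  t=2: active resources = [5, 4], total = 9
  t=3: active resources = [5, 4], total = 9
  t=4: active resources = [5], total = 5
  t=5: active resources = [5], total = 5
  t=6: active resources = [], total = 0
  t=7: active resources = [2], total = 2
  t=8: active resources = [2], total = 2
Peak resource demand = 9

9


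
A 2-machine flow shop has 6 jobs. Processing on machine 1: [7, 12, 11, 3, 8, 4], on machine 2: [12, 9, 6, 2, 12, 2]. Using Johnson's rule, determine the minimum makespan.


Apply Johnson's rule:
  Group 1 (a <= b): [(1, 7, 12), (5, 8, 12)]
  Group 2 (a > b): [(2, 12, 9), (3, 11, 6), (4, 3, 2), (6, 4, 2)]
Optimal job order: [1, 5, 2, 3, 4, 6]
Schedule:
  Job 1: M1 done at 7, M2 done at 19
  Job 5: M1 done at 15, M2 done at 31
  Job 2: M1 done at 27, M2 done at 40
  Job 3: M1 done at 38, M2 done at 46
  Job 4: M1 done at 41, M2 done at 48
  Job 6: M1 done at 45, M2 done at 50
Makespan = 50

50


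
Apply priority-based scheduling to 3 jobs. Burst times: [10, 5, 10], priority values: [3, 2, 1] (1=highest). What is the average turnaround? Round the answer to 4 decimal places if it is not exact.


Sort by priority (ascending = highest first):
Order: [(1, 10), (2, 5), (3, 10)]
Completion times:
  Priority 1, burst=10, C=10
  Priority 2, burst=5, C=15
  Priority 3, burst=10, C=25
Average turnaround = 50/3 = 16.6667

16.6667


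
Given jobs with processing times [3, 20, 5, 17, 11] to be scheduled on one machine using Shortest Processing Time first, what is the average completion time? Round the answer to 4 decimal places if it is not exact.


Sort jobs by processing time (SPT order): [3, 5, 11, 17, 20]
Compute completion times sequentially:
  Job 1: processing = 3, completes at 3
  Job 2: processing = 5, completes at 8
  Job 3: processing = 11, completes at 19
  Job 4: processing = 17, completes at 36
  Job 5: processing = 20, completes at 56
Sum of completion times = 122
Average completion time = 122/5 = 24.4

24.4


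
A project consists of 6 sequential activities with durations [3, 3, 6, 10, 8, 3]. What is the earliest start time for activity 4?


Activity 4 starts after activities 1 through 3 complete.
Predecessor durations: [3, 3, 6]
ES = 3 + 3 + 6 = 12

12


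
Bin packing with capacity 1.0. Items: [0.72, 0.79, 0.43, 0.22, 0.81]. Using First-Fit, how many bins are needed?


Place items sequentially using First-Fit:
  Item 0.72 -> new Bin 1
  Item 0.79 -> new Bin 2
  Item 0.43 -> new Bin 3
  Item 0.22 -> Bin 1 (now 0.94)
  Item 0.81 -> new Bin 4
Total bins used = 4

4


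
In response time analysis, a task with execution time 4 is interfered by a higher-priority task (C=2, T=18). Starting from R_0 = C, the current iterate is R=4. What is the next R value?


R_next = C + ceil(R_prev / T_hp) * C_hp
ceil(4 / 18) = ceil(0.2222) = 1
Interference = 1 * 2 = 2
R_next = 4 + 2 = 6

6


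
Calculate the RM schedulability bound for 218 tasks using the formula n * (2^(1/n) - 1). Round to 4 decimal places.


Compute 2^(1/218) = 1.0031846344
Subtract 1: 1.0031846344 - 1 = 0.0031846344
Multiply by n: 218 * 0.0031846344 = 0.6942502992
Round to 4 dp: 0.6943

0.6943


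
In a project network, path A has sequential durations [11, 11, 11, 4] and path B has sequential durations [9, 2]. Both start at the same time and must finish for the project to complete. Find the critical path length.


Path A total = 11 + 11 + 11 + 4 = 37
Path B total = 9 + 2 = 11
Critical path = longest path = max(37, 11) = 37

37


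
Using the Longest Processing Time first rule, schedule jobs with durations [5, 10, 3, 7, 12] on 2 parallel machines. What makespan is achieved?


Sort jobs in decreasing order (LPT): [12, 10, 7, 5, 3]
Assign each job to the least loaded machine:
  Machine 1: jobs [12, 5, 3], load = 20
  Machine 2: jobs [10, 7], load = 17
Makespan = max load = 20

20


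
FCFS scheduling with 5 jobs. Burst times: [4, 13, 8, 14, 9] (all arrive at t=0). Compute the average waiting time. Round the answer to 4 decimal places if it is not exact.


FCFS order (as given): [4, 13, 8, 14, 9]
Waiting times:
  Job 1: wait = 0
  Job 2: wait = 4
  Job 3: wait = 17
  Job 4: wait = 25
  Job 5: wait = 39
Sum of waiting times = 85
Average waiting time = 85/5 = 17.0

17.0


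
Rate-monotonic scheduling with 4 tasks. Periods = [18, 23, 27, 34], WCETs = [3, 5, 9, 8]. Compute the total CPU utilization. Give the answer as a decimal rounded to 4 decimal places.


Compute individual utilizations (exact fractions):
  Task 1: C/T = 3/18 = 1/6 (approx. 0.1667)
  Task 2: C/T = 5/23 (approx. 0.2174)
  Task 3: C/T = 9/27 = 1/3 (approx. 0.3333)
  Task 4: C/T = 8/34 = 4/17 (approx. 0.2353)
Total utilization U = 1/6 + 5/23 + 1/3 + 4/17 = 745/782
Rounded to 4 decimal places: U = 0.9527
RM (Liu & Layland) bound for 4 tasks = 0.756828; compare with U = 745/782 (approx. 0.952685)
bound < U <= 1, so the RM sufficient condition is not met (inconclusive; an exact test such as response-time analysis is needed).

0.9527


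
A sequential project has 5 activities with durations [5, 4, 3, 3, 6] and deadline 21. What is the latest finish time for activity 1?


LF(activity 1) = deadline - sum of successor durations
Successors: activities 2 through 5 with durations [4, 3, 3, 6]
Sum of successor durations = 16
LF = 21 - 16 = 5

5


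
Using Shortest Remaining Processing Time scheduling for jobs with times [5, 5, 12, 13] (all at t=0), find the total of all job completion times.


Since all jobs arrive at t=0, SRPT equals SPT ordering.
SPT order: [5, 5, 12, 13]
Completion times:
  Job 1: p=5, C=5
  Job 2: p=5, C=10
  Job 3: p=12, C=22
  Job 4: p=13, C=35
Total completion time = 5 + 10 + 22 + 35 = 72

72


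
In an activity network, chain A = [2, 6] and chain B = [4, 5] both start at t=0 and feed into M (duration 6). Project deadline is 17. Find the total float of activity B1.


Forward pass: ES(B1) = sum of predecessors on chain B = 0
EF = ES + duration = 0 + 4 = 4
Backward pass: LF(M) = deadline = 17; LS(M) = 17 - 6 = 11
LF(B1) = LS(M) - sum(successors on chain B) = 11 - 5 = 6
LS = LF - duration = 6 - 4 = 2
Total float = LS - ES = 2 - 0 = 2

2


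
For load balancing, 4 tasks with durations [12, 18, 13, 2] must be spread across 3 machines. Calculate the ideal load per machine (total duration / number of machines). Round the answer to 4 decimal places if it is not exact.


Total processing time = 12 + 18 + 13 + 2 = 45
Number of machines = 3
Ideal balanced load = 45 / 3 = 15.0

15.0


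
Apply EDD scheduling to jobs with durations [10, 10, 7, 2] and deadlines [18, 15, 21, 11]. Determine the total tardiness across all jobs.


Sort by due date (EDD order): [(2, 11), (10, 15), (10, 18), (7, 21)]
Compute completion times and tardiness:
  Job 1: p=2, d=11, C=2, tardiness=max(0,2-11)=0
  Job 2: p=10, d=15, C=12, tardiness=max(0,12-15)=0
  Job 3: p=10, d=18, C=22, tardiness=max(0,22-18)=4
  Job 4: p=7, d=21, C=29, tardiness=max(0,29-21)=8
Total tardiness = 12

12


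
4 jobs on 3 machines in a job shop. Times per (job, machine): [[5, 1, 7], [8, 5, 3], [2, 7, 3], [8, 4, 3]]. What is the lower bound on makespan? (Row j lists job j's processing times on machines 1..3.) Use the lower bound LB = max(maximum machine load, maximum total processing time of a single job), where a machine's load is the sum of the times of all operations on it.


Machine loads:
  Machine 1: 5 + 8 + 2 + 8 = 23
  Machine 2: 1 + 5 + 7 + 4 = 17
  Machine 3: 7 + 3 + 3 + 3 = 16
Max machine load = 23
Job totals:
  Job 1: 13
  Job 2: 16
  Job 3: 12
  Job 4: 15
Max job total = 16
Lower bound = max(23, 16) = 23

23


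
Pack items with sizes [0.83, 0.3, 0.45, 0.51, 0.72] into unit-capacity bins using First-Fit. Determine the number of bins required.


Place items sequentially using First-Fit:
  Item 0.83 -> new Bin 1
  Item 0.3 -> new Bin 2
  Item 0.45 -> Bin 2 (now 0.75)
  Item 0.51 -> new Bin 3
  Item 0.72 -> new Bin 4
Total bins used = 4

4


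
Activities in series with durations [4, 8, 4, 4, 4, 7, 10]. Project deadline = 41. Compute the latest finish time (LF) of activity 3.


LF(activity 3) = deadline - sum of successor durations
Successors: activities 4 through 7 with durations [4, 4, 7, 10]
Sum of successor durations = 25
LF = 41 - 25 = 16

16


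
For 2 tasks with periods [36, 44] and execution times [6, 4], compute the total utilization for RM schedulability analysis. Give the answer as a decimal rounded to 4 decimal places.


Compute individual utilizations (exact fractions):
  Task 1: C/T = 6/36 = 1/6 (approx. 0.1667)
  Task 2: C/T = 4/44 = 1/11 (approx. 0.0909)
Total utilization U = 1/6 + 1/11 = 17/66
Rounded to 4 decimal places: U = 0.2576
RM (Liu & Layland) bound for 2 tasks = 0.828427; compare with U = 17/66 (approx. 0.257576)
U <= bound, so schedulable by RM sufficient condition.

0.2576


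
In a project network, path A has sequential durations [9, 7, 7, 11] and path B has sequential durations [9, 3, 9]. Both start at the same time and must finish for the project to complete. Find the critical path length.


Path A total = 9 + 7 + 7 + 11 = 34
Path B total = 9 + 3 + 9 = 21
Critical path = longest path = max(34, 21) = 34

34


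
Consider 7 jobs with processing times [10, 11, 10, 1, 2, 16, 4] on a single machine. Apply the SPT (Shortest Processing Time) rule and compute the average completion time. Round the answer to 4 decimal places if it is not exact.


Sort jobs by processing time (SPT order): [1, 2, 4, 10, 10, 11, 16]
Compute completion times sequentially:
  Job 1: processing = 1, completes at 1
  Job 2: processing = 2, completes at 3
  Job 3: processing = 4, completes at 7
  Job 4: processing = 10, completes at 17
  Job 5: processing = 10, completes at 27
  Job 6: processing = 11, completes at 38
  Job 7: processing = 16, completes at 54
Sum of completion times = 147
Average completion time = 147/7 = 21.0

21.0


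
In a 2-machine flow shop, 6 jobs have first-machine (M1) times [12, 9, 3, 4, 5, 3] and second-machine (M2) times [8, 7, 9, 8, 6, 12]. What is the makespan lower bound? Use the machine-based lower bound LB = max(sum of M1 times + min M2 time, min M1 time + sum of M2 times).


LB1 = sum(M1 times) + min(M2 times) = 36 + 6 = 42
LB2 = min(M1 times) + sum(M2 times) = 3 + 50 = 53
Lower bound = max(LB1, LB2) = max(42, 53) = 53

53


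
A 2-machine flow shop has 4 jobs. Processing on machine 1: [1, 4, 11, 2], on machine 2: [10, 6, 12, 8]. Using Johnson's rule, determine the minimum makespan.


Apply Johnson's rule:
  Group 1 (a <= b): [(1, 1, 10), (4, 2, 8), (2, 4, 6), (3, 11, 12)]
  Group 2 (a > b): []
Optimal job order: [1, 4, 2, 3]
Schedule:
  Job 1: M1 done at 1, M2 done at 11
  Job 4: M1 done at 3, M2 done at 19
  Job 2: M1 done at 7, M2 done at 25
  Job 3: M1 done at 18, M2 done at 37
Makespan = 37

37


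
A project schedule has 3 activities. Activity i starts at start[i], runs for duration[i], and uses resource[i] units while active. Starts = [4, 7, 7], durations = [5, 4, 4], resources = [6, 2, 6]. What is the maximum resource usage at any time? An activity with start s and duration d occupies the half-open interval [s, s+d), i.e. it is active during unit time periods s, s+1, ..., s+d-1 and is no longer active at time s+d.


Each activity i is active on [start_i, start_i + duration_i).
Compute total resource usage per time slot:
  t=0: active resources = [], total = 0
  t=1: active resources = [], total = 0
  t=2: active resources = [], total = 0
  t=3: active resources = [], total = 0
  t=4: active resources = [6], total = 6
  t=5: active resources = [6], total = 6
  t=6: active resources = [6], total = 6
  t=7: active resources = [6, 2, 6], total = 14
  t=8: active resources = [6, 2, 6], total = 14
  t=9: active resources = [2, 6], total = 8
  t=10: active resources = [2, 6], total = 8
Peak resource demand = 14

14


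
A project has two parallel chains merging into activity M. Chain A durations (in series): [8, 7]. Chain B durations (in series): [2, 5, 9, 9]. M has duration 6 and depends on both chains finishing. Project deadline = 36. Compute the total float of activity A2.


Forward pass: ES(A2) = sum of predecessors on chain A = 8
EF = ES + duration = 8 + 7 = 15
Backward pass: LF(M) = deadline = 36; LS(M) = 36 - 6 = 30
LF(A2) = LS(M) - sum(successors on chain A) = 30 - 0 = 30
LS = LF - duration = 30 - 7 = 23
Total float = LS - ES = 23 - 8 = 15

15


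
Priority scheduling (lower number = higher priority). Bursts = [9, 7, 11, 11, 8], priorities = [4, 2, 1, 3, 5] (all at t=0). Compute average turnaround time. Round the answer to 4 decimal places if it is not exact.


Sort by priority (ascending = highest first):
Order: [(1, 11), (2, 7), (3, 11), (4, 9), (5, 8)]
Completion times:
  Priority 1, burst=11, C=11
  Priority 2, burst=7, C=18
  Priority 3, burst=11, C=29
  Priority 4, burst=9, C=38
  Priority 5, burst=8, C=46
Average turnaround = 142/5 = 28.4

28.4


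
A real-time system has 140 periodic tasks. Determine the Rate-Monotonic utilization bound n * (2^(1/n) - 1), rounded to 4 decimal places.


Compute 2^(1/140) = 1.0049633280
Subtract 1: 1.0049633280 - 1 = 0.0049633280
Multiply by n: 140 * 0.0049633280 = 0.6948659200
Round to 4 dp: 0.6949

0.6949


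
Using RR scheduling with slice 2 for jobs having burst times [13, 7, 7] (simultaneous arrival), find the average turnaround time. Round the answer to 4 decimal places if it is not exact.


Time quantum = 2
Execution trace:
  J1 runs 2 units, time = 2
  J2 runs 2 units, time = 4
  J3 runs 2 units, time = 6
  J1 runs 2 units, time = 8
  J2 runs 2 units, time = 10
  J3 runs 2 units, time = 12
  J1 runs 2 units, time = 14
  J2 runs 2 units, time = 16
  J3 runs 2 units, time = 18
  J1 runs 2 units, time = 20
  J2 runs 1 units, time = 21
  J3 runs 1 units, time = 22
  J1 runs 2 units, time = 24
  J1 runs 2 units, time = 26
  J1 runs 1 units, time = 27
Finish times: [27, 21, 22]
Average turnaround = 70/3 = 23.3333

23.3333


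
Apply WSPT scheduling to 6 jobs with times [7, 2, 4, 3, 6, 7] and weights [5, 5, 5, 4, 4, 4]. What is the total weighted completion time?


Compute p/w ratios and sort ascending (WSPT): [(2, 5), (3, 4), (4, 5), (7, 5), (6, 4), (7, 4)]
Compute weighted completion times:
  Job (p=2,w=5): C=2, w*C=5*2=10
  Job (p=3,w=4): C=5, w*C=4*5=20
  Job (p=4,w=5): C=9, w*C=5*9=45
  Job (p=7,w=5): C=16, w*C=5*16=80
  Job (p=6,w=4): C=22, w*C=4*22=88
  Job (p=7,w=4): C=29, w*C=4*29=116
Total weighted completion time = 359

359
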